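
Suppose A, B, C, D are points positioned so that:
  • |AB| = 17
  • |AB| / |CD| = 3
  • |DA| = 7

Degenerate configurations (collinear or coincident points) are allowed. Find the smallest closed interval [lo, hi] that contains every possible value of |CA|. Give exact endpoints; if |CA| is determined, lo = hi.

|CA| ∈ [4/3, 38/3]  (≈ [1.3333, 12.6667])

|AB| ∈ {17}
|AD| ∈ {7}
|CD| ∈ {17/3}
|BD| ∈ [10, 24]
|AC| ∈ [4/3, 38/3]
|BC| ∈ [13/3, 89/3]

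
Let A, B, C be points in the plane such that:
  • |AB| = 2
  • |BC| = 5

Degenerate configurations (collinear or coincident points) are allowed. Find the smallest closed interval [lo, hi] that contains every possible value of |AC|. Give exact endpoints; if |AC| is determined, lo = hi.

|AB| ∈ {2}
|BC| ∈ {5}
|AC| ∈ [3, 7]

|AC| ∈ [3, 7]  (≈ [3.0000, 7.0000])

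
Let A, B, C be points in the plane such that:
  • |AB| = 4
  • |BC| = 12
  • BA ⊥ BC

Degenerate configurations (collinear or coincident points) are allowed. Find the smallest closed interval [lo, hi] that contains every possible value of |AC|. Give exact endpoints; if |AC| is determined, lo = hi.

|AC| = 4·√(10)  (≈ 12.6491)

|AB| ∈ {4}
|BC| ∈ {12}
|AC| ∈ {4·√(10)}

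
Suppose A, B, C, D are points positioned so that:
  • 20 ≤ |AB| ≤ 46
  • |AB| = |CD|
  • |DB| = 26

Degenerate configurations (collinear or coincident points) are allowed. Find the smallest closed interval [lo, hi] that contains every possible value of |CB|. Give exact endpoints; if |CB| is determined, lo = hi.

|AB| ∈ [20, 46]
|BD| ∈ {26}
|CD| ∈ [20, 46]
|AD| ∈ [0, 72]
|BC| ∈ [0, 72]
|AC| ∈ [0, 118]

|CB| ∈ [0, 72]  (≈ [0.0000, 72.0000])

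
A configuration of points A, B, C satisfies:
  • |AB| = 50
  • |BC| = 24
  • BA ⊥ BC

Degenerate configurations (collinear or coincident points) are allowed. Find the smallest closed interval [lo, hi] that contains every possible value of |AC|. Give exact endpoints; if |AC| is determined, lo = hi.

|AB| ∈ {50}
|BC| ∈ {24}
|AC| ∈ {2·√(769)}

|AC| = 2·√(769)  (≈ 55.4617)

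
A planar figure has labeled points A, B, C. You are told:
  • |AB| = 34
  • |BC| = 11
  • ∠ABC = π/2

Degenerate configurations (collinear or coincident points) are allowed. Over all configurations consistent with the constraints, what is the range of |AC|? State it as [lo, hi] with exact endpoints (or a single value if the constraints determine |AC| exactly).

|AB| ∈ {34}
|BC| ∈ {11}
|AC| ∈ {√(1277)}

|AC| = √(1277)  (≈ 35.7351)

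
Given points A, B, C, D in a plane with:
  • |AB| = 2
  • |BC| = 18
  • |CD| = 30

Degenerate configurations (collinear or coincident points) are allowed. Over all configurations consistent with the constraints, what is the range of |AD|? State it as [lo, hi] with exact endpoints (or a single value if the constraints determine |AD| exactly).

|AD| ∈ [10, 50]  (≈ [10.0000, 50.0000])

|AB| ∈ {2}
|BC| ∈ {18}
|CD| ∈ {30}
|AC| ∈ [16, 20]
|BD| ∈ [12, 48]
|AD| ∈ [10, 50]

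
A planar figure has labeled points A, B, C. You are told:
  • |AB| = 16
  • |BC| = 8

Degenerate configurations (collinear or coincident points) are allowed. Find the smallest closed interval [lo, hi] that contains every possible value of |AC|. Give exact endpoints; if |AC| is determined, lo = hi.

|AB| ∈ {16}
|BC| ∈ {8}
|AC| ∈ [8, 24]

|AC| ∈ [8, 24]  (≈ [8.0000, 24.0000])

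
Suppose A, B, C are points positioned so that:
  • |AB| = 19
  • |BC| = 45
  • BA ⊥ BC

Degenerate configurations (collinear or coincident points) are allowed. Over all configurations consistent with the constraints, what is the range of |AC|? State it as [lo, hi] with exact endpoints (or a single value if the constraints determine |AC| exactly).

|AB| ∈ {19}
|BC| ∈ {45}
|AC| ∈ {√(2386)}

|AC| = √(2386)  (≈ 48.8467)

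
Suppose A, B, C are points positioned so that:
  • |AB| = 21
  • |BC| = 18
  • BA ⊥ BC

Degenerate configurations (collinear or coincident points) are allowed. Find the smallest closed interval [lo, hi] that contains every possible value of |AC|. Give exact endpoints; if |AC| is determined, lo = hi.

|AC| = 3·√(85)  (≈ 27.6586)

|AB| ∈ {21}
|BC| ∈ {18}
|AC| ∈ {3·√(85)}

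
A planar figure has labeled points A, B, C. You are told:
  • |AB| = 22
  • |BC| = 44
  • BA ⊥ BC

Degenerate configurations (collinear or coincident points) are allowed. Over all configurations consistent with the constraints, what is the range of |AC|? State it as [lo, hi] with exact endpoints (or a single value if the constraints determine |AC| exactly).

|AC| = 22·√(5)  (≈ 49.1935)

|AB| ∈ {22}
|BC| ∈ {44}
|AC| ∈ {22·√(5)}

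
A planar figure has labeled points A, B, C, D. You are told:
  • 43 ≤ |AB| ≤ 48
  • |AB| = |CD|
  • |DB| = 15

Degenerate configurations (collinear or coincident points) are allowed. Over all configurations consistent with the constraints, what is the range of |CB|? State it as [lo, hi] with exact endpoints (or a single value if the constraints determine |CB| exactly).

|CB| ∈ [28, 63]  (≈ [28.0000, 63.0000])

|AB| ∈ [43, 48]
|BD| ∈ {15}
|CD| ∈ [43, 48]
|AD| ∈ [28, 63]
|BC| ∈ [28, 63]
|AC| ∈ [0, 111]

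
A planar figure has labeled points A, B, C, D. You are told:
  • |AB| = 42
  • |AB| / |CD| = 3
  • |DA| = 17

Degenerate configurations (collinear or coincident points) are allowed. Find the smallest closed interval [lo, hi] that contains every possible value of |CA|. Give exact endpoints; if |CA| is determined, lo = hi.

|CA| ∈ [3, 31]  (≈ [3.0000, 31.0000])

|AB| ∈ {42}
|AD| ∈ {17}
|CD| ∈ {14}
|BD| ∈ [25, 59]
|AC| ∈ [3, 31]
|BC| ∈ [11, 73]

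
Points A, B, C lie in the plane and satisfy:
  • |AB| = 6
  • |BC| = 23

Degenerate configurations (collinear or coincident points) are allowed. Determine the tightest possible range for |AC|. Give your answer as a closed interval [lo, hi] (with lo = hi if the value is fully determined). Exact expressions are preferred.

|AB| ∈ {6}
|BC| ∈ {23}
|AC| ∈ [17, 29]

|AC| ∈ [17, 29]  (≈ [17.0000, 29.0000])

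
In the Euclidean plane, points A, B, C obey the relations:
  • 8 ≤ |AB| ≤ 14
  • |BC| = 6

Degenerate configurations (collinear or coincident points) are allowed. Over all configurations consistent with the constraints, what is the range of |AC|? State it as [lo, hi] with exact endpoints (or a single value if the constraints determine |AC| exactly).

|AC| ∈ [2, 20]  (≈ [2.0000, 20.0000])

|AB| ∈ [8, 14]
|BC| ∈ {6}
|AC| ∈ [2, 20]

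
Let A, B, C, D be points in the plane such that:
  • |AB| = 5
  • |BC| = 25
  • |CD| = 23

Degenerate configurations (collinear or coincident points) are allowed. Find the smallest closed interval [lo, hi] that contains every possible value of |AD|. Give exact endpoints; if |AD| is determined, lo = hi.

|AD| ∈ [0, 53]  (≈ [0.0000, 53.0000])

|AB| ∈ {5}
|BC| ∈ {25}
|CD| ∈ {23}
|AC| ∈ [20, 30]
|BD| ∈ [2, 48]
|AD| ∈ [0, 53]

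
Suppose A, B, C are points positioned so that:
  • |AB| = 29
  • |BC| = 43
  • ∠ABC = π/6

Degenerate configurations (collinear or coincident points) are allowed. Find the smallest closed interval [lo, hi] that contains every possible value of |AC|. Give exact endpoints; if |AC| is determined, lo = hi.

|AB| ∈ {29}
|BC| ∈ {43}
|AC| ∈ {√(2690 - 1247·√(3))}

|AC| = √(2690 - 1247·√(3))  (≈ 23.0246)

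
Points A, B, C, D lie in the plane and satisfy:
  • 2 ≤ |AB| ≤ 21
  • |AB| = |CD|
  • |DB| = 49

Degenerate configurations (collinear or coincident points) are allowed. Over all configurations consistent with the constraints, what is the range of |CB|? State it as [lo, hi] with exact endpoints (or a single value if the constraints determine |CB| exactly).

|CB| ∈ [28, 70]  (≈ [28.0000, 70.0000])

|AB| ∈ [2, 21]
|BD| ∈ {49}
|CD| ∈ [2, 21]
|AD| ∈ [28, 70]
|BC| ∈ [28, 70]
|AC| ∈ [7, 91]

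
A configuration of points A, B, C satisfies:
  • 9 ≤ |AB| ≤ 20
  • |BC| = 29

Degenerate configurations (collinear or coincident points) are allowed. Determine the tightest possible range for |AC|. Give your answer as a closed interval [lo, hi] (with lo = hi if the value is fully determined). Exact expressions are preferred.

|AB| ∈ [9, 20]
|BC| ∈ {29}
|AC| ∈ [9, 49]

|AC| ∈ [9, 49]  (≈ [9.0000, 49.0000])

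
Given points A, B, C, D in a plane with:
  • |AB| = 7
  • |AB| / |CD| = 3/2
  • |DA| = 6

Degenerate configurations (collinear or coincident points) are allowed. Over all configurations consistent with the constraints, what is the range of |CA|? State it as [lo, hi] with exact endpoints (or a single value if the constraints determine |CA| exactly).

|CA| ∈ [4/3, 32/3]  (≈ [1.3333, 10.6667])

|AB| ∈ {7}
|AD| ∈ {6}
|CD| ∈ {14/3}
|BD| ∈ [1, 13]
|AC| ∈ [4/3, 32/3]
|BC| ∈ [0, 53/3]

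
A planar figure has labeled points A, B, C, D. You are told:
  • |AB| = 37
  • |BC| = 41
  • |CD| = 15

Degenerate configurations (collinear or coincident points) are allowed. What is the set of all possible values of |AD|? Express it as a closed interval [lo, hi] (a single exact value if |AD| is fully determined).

|AD| ∈ [0, 93]  (≈ [0.0000, 93.0000])

|AB| ∈ {37}
|BC| ∈ {41}
|CD| ∈ {15}
|AC| ∈ [4, 78]
|BD| ∈ [26, 56]
|AD| ∈ [0, 93]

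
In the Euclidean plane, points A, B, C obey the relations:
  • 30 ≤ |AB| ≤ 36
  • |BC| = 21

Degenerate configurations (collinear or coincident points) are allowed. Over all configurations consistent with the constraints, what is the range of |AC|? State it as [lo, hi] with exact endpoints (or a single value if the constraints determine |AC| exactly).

|AC| ∈ [9, 57]  (≈ [9.0000, 57.0000])

|AB| ∈ [30, 36]
|BC| ∈ {21}
|AC| ∈ [9, 57]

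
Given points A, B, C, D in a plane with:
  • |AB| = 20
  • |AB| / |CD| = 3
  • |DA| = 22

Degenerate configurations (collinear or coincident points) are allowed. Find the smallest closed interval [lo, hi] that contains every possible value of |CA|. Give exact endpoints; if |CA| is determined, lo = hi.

|CA| ∈ [46/3, 86/3]  (≈ [15.3333, 28.6667])

|AB| ∈ {20}
|AD| ∈ {22}
|CD| ∈ {20/3}
|BD| ∈ [2, 42]
|AC| ∈ [46/3, 86/3]
|BC| ∈ [0, 146/3]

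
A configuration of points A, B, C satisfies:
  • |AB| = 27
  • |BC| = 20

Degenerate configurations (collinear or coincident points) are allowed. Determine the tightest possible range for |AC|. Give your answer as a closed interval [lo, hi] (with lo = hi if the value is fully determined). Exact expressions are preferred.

|AC| ∈ [7, 47]  (≈ [7.0000, 47.0000])

|AB| ∈ {27}
|BC| ∈ {20}
|AC| ∈ [7, 47]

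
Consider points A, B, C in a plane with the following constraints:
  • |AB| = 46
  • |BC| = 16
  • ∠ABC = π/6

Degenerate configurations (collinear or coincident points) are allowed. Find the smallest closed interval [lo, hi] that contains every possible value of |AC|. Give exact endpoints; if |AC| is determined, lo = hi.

|AB| ∈ {46}
|BC| ∈ {16}
|AC| ∈ {2·√(593 - 184·√(3))}

|AC| = 2·√(593 - 184·√(3))  (≈ 33.1242)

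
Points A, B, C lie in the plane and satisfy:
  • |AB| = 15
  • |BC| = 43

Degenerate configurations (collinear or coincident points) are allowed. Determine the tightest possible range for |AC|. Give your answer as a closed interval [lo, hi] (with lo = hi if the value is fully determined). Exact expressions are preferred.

|AC| ∈ [28, 58]  (≈ [28.0000, 58.0000])

|AB| ∈ {15}
|BC| ∈ {43}
|AC| ∈ [28, 58]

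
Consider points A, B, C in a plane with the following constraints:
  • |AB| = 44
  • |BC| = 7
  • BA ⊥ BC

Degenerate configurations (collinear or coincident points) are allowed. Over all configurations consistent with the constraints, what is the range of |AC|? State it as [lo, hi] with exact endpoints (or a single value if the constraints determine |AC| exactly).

|AB| ∈ {44}
|BC| ∈ {7}
|AC| ∈ {√(1985)}

|AC| = √(1985)  (≈ 44.5533)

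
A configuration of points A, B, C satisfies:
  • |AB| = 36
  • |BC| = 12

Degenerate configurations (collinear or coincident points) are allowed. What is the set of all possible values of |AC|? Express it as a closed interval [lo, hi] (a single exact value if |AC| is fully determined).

|AB| ∈ {36}
|BC| ∈ {12}
|AC| ∈ [24, 48]

|AC| ∈ [24, 48]  (≈ [24.0000, 48.0000])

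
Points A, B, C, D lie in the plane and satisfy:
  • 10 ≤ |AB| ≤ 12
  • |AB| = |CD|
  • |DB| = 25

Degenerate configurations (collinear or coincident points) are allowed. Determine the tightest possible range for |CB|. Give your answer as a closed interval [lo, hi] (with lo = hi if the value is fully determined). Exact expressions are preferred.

|CB| ∈ [13, 37]  (≈ [13.0000, 37.0000])

|AB| ∈ [10, 12]
|BD| ∈ {25}
|CD| ∈ [10, 12]
|AD| ∈ [13, 37]
|BC| ∈ [13, 37]
|AC| ∈ [1, 49]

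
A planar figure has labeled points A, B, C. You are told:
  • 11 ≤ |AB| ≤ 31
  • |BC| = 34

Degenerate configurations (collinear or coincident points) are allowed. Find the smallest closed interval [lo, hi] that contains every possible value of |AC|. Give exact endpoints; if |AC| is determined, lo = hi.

|AB| ∈ [11, 31]
|BC| ∈ {34}
|AC| ∈ [3, 65]

|AC| ∈ [3, 65]  (≈ [3.0000, 65.0000])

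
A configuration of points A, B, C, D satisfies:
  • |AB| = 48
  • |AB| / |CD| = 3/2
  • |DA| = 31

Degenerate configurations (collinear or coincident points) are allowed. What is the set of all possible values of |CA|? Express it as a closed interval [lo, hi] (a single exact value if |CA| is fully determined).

|AB| ∈ {48}
|AD| ∈ {31}
|CD| ∈ {32}
|BD| ∈ [17, 79]
|AC| ∈ [1, 63]
|BC| ∈ [0, 111]

|CA| ∈ [1, 63]  (≈ [1.0000, 63.0000])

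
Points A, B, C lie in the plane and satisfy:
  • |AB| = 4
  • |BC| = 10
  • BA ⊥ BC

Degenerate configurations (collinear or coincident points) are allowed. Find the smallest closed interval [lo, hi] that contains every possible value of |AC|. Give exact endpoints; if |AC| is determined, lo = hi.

|AB| ∈ {4}
|BC| ∈ {10}
|AC| ∈ {2·√(29)}

|AC| = 2·√(29)  (≈ 10.7703)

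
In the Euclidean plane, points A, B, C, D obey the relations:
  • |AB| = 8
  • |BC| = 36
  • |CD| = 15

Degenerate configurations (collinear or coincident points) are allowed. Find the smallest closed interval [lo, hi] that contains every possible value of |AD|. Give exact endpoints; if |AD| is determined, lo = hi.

|AB| ∈ {8}
|BC| ∈ {36}
|CD| ∈ {15}
|AC| ∈ [28, 44]
|BD| ∈ [21, 51]
|AD| ∈ [13, 59]

|AD| ∈ [13, 59]  (≈ [13.0000, 59.0000])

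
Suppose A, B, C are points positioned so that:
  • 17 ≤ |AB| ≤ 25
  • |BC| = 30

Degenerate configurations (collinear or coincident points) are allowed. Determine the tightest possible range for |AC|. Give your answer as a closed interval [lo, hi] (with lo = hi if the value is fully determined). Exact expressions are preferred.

|AC| ∈ [5, 55]  (≈ [5.0000, 55.0000])

|AB| ∈ [17, 25]
|BC| ∈ {30}
|AC| ∈ [5, 55]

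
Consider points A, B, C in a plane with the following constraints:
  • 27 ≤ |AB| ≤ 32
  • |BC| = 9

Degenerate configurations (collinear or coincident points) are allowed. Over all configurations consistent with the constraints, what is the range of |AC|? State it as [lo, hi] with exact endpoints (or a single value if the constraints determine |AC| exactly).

|AC| ∈ [18, 41]  (≈ [18.0000, 41.0000])

|AB| ∈ [27, 32]
|BC| ∈ {9}
|AC| ∈ [18, 41]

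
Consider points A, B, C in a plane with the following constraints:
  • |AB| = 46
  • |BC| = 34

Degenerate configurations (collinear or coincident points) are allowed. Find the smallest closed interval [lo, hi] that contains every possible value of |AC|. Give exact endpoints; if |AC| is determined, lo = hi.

|AC| ∈ [12, 80]  (≈ [12.0000, 80.0000])

|AB| ∈ {46}
|BC| ∈ {34}
|AC| ∈ [12, 80]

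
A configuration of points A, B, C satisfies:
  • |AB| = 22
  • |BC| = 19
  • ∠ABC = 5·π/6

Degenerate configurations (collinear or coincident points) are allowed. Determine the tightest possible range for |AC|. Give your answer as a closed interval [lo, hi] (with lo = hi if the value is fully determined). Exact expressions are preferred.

|AC| = √(418·√(3) + 845)  (≈ 39.6106)

|AB| ∈ {22}
|BC| ∈ {19}
|AC| ∈ {√(418·√(3) + 845)}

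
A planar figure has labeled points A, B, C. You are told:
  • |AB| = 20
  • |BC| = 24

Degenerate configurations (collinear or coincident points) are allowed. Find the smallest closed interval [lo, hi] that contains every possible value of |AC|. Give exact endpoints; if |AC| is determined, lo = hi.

|AC| ∈ [4, 44]  (≈ [4.0000, 44.0000])

|AB| ∈ {20}
|BC| ∈ {24}
|AC| ∈ [4, 44]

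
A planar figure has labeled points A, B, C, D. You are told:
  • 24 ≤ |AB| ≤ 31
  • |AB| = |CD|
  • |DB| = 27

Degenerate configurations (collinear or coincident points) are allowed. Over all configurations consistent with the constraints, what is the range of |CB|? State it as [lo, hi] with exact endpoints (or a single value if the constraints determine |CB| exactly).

|AB| ∈ [24, 31]
|BD| ∈ {27}
|CD| ∈ [24, 31]
|AD| ∈ [0, 58]
|BC| ∈ [0, 58]
|AC| ∈ [0, 89]

|CB| ∈ [0, 58]  (≈ [0.0000, 58.0000])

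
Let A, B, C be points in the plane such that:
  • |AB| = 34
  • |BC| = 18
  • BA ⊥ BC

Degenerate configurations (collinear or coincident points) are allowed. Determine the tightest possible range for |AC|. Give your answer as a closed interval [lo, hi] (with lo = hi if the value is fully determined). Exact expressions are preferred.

|AC| = 2·√(370)  (≈ 38.4708)

|AB| ∈ {34}
|BC| ∈ {18}
|AC| ∈ {2·√(370)}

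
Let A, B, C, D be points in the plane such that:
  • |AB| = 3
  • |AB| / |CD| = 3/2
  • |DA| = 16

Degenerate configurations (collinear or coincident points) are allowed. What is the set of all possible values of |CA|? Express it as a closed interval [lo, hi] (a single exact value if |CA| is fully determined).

|CA| ∈ [14, 18]  (≈ [14.0000, 18.0000])

|AB| ∈ {3}
|AD| ∈ {16}
|CD| ∈ {2}
|BD| ∈ [13, 19]
|AC| ∈ [14, 18]
|BC| ∈ [11, 21]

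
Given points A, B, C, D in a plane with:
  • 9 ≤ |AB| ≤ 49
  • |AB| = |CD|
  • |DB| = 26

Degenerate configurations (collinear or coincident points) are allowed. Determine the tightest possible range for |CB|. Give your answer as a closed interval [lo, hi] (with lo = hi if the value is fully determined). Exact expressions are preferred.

|AB| ∈ [9, 49]
|BD| ∈ {26}
|CD| ∈ [9, 49]
|AD| ∈ [0, 75]
|BC| ∈ [0, 75]
|AC| ∈ [0, 124]

|CB| ∈ [0, 75]  (≈ [0.0000, 75.0000])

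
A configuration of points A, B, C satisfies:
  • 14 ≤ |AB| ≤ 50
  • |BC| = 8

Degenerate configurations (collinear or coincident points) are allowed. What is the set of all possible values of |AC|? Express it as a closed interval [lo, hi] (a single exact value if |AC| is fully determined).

|AC| ∈ [6, 58]  (≈ [6.0000, 58.0000])

|AB| ∈ [14, 50]
|BC| ∈ {8}
|AC| ∈ [6, 58]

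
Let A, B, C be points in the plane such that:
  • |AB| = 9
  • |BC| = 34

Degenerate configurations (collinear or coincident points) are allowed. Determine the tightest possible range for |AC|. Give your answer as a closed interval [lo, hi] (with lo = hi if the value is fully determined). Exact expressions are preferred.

|AB| ∈ {9}
|BC| ∈ {34}
|AC| ∈ [25, 43]

|AC| ∈ [25, 43]  (≈ [25.0000, 43.0000])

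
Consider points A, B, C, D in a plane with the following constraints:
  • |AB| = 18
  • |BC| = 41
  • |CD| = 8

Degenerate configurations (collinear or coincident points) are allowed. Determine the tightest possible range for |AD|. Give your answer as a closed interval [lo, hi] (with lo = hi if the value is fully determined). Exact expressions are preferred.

|AD| ∈ [15, 67]  (≈ [15.0000, 67.0000])

|AB| ∈ {18}
|BC| ∈ {41}
|CD| ∈ {8}
|AC| ∈ [23, 59]
|BD| ∈ [33, 49]
|AD| ∈ [15, 67]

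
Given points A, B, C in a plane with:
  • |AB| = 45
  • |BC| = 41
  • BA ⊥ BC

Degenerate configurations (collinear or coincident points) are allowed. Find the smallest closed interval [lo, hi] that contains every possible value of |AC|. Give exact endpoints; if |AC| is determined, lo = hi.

|AC| = √(3706)  (≈ 60.8769)

|AB| ∈ {45}
|BC| ∈ {41}
|AC| ∈ {√(3706)}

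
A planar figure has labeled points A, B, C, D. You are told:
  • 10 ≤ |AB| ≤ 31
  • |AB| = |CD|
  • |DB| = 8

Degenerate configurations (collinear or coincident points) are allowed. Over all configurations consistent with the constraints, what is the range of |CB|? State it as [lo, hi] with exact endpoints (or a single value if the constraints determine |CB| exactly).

|CB| ∈ [2, 39]  (≈ [2.0000, 39.0000])

|AB| ∈ [10, 31]
|BD| ∈ {8}
|CD| ∈ [10, 31]
|AD| ∈ [2, 39]
|BC| ∈ [2, 39]
|AC| ∈ [0, 70]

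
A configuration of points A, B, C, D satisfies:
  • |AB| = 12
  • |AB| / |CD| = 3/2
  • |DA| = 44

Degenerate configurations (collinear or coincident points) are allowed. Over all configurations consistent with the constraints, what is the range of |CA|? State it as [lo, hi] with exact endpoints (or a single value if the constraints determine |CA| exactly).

|AB| ∈ {12}
|AD| ∈ {44}
|CD| ∈ {8}
|BD| ∈ [32, 56]
|AC| ∈ [36, 52]
|BC| ∈ [24, 64]

|CA| ∈ [36, 52]  (≈ [36.0000, 52.0000])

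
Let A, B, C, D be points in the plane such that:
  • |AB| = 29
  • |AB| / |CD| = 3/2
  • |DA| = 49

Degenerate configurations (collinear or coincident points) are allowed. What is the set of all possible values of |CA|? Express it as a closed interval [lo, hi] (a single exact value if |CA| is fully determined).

|CA| ∈ [89/3, 205/3]  (≈ [29.6667, 68.3333])

|AB| ∈ {29}
|AD| ∈ {49}
|CD| ∈ {58/3}
|BD| ∈ [20, 78]
|AC| ∈ [89/3, 205/3]
|BC| ∈ [2/3, 292/3]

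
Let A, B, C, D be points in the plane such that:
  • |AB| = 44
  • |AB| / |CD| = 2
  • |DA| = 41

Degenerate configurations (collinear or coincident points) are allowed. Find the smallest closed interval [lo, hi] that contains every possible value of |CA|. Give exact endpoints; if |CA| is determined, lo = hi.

|CA| ∈ [19, 63]  (≈ [19.0000, 63.0000])

|AB| ∈ {44}
|AD| ∈ {41}
|CD| ∈ {22}
|BD| ∈ [3, 85]
|AC| ∈ [19, 63]
|BC| ∈ [0, 107]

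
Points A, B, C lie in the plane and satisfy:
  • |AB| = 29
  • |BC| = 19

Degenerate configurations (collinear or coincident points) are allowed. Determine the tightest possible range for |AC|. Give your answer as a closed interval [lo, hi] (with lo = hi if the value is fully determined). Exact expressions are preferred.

|AC| ∈ [10, 48]  (≈ [10.0000, 48.0000])

|AB| ∈ {29}
|BC| ∈ {19}
|AC| ∈ [10, 48]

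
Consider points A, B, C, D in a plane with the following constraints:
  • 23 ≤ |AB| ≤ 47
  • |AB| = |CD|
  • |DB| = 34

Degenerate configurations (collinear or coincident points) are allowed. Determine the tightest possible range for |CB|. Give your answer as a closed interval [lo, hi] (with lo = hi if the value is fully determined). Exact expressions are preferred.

|CB| ∈ [0, 81]  (≈ [0.0000, 81.0000])

|AB| ∈ [23, 47]
|BD| ∈ {34}
|CD| ∈ [23, 47]
|AD| ∈ [0, 81]
|BC| ∈ [0, 81]
|AC| ∈ [0, 128]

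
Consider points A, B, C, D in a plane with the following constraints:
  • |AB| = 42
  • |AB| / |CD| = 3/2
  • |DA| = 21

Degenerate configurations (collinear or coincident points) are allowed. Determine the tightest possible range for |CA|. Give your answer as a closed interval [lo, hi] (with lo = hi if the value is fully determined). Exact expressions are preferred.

|CA| ∈ [7, 49]  (≈ [7.0000, 49.0000])

|AB| ∈ {42}
|AD| ∈ {21}
|CD| ∈ {28}
|BD| ∈ [21, 63]
|AC| ∈ [7, 49]
|BC| ∈ [0, 91]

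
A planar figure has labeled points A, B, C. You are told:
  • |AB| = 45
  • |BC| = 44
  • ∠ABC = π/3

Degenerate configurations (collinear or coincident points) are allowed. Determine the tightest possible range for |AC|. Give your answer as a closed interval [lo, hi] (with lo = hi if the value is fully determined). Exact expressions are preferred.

|AB| ∈ {45}
|BC| ∈ {44}
|AC| ∈ {√(1981)}

|AC| = √(1981)  (≈ 44.5084)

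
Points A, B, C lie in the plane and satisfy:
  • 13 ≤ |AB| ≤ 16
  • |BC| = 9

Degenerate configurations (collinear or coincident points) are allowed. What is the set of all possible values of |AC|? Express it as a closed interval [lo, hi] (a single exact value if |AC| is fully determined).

|AB| ∈ [13, 16]
|BC| ∈ {9}
|AC| ∈ [4, 25]

|AC| ∈ [4, 25]  (≈ [4.0000, 25.0000])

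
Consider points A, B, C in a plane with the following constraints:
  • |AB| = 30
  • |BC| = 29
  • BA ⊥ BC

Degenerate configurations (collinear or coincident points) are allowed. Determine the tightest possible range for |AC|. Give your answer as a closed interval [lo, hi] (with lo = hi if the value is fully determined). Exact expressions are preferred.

|AB| ∈ {30}
|BC| ∈ {29}
|AC| ∈ {√(1741)}

|AC| = √(1741)  (≈ 41.7253)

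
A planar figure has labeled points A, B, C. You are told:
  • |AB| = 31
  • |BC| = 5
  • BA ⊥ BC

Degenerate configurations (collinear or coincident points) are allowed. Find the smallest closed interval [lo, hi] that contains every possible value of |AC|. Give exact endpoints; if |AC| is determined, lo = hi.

|AC| = √(986)  (≈ 31.4006)

|AB| ∈ {31}
|BC| ∈ {5}
|AC| ∈ {√(986)}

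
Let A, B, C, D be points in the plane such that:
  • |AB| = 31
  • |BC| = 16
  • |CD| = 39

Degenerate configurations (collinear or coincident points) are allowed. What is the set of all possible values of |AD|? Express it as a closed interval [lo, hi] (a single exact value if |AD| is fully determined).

|AD| ∈ [0, 86]  (≈ [0.0000, 86.0000])

|AB| ∈ {31}
|BC| ∈ {16}
|CD| ∈ {39}
|AC| ∈ [15, 47]
|BD| ∈ [23, 55]
|AD| ∈ [0, 86]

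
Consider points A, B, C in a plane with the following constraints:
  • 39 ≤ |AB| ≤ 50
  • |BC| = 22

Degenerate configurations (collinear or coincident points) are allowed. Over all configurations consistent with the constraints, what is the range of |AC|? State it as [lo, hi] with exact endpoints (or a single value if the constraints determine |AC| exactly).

|AC| ∈ [17, 72]  (≈ [17.0000, 72.0000])

|AB| ∈ [39, 50]
|BC| ∈ {22}
|AC| ∈ [17, 72]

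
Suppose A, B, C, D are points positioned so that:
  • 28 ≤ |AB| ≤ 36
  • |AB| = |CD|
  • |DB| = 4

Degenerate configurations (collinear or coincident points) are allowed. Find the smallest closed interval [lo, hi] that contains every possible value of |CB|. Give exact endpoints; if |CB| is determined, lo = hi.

|AB| ∈ [28, 36]
|BD| ∈ {4}
|CD| ∈ [28, 36]
|AD| ∈ [24, 40]
|BC| ∈ [24, 40]
|AC| ∈ [0, 76]

|CB| ∈ [24, 40]  (≈ [24.0000, 40.0000])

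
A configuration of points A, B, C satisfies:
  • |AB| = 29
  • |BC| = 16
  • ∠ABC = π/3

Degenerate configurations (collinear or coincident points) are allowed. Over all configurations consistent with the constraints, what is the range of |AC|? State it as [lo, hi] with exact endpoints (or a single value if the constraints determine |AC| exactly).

|AB| ∈ {29}
|BC| ∈ {16}
|AC| ∈ {√(633)}

|AC| = √(633)  (≈ 25.1595)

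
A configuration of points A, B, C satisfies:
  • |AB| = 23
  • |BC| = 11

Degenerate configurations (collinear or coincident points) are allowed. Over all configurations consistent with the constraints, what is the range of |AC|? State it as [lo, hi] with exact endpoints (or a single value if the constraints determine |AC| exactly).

|AB| ∈ {23}
|BC| ∈ {11}
|AC| ∈ [12, 34]

|AC| ∈ [12, 34]  (≈ [12.0000, 34.0000])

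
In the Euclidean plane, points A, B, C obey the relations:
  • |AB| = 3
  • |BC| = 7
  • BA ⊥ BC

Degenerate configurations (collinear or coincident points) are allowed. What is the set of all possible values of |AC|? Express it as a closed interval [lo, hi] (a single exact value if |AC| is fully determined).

|AC| = √(58)  (≈ 7.6158)

|AB| ∈ {3}
|BC| ∈ {7}
|AC| ∈ {√(58)}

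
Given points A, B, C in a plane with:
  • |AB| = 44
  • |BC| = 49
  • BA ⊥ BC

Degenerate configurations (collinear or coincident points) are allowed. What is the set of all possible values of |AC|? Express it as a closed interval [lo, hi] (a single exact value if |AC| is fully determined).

|AC| = √(4337)  (≈ 65.8559)

|AB| ∈ {44}
|BC| ∈ {49}
|AC| ∈ {√(4337)}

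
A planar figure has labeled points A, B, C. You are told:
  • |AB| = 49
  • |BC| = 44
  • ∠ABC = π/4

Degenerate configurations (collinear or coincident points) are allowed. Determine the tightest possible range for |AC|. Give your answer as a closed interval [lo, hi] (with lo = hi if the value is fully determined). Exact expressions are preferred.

|AC| = √(4337 - 2156·√(2))  (≈ 35.8881)

|AB| ∈ {49}
|BC| ∈ {44}
|AC| ∈ {√(4337 - 2156·√(2))}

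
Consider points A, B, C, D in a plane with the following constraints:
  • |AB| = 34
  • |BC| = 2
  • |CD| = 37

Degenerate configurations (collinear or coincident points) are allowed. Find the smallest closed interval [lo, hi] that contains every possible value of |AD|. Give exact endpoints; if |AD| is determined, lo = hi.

|AB| ∈ {34}
|BC| ∈ {2}
|CD| ∈ {37}
|AC| ∈ [32, 36]
|BD| ∈ [35, 39]
|AD| ∈ [1, 73]

|AD| ∈ [1, 73]  (≈ [1.0000, 73.0000])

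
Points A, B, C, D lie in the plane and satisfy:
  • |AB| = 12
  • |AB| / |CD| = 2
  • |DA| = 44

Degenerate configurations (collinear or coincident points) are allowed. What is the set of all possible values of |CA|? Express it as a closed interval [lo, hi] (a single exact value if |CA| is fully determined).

|CA| ∈ [38, 50]  (≈ [38.0000, 50.0000])

|AB| ∈ {12}
|AD| ∈ {44}
|CD| ∈ {6}
|BD| ∈ [32, 56]
|AC| ∈ [38, 50]
|BC| ∈ [26, 62]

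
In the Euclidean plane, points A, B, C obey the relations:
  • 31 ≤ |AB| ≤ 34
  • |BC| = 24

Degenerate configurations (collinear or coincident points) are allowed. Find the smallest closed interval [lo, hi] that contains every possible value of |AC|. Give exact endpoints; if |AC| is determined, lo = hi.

|AB| ∈ [31, 34]
|BC| ∈ {24}
|AC| ∈ [7, 58]

|AC| ∈ [7, 58]  (≈ [7.0000, 58.0000])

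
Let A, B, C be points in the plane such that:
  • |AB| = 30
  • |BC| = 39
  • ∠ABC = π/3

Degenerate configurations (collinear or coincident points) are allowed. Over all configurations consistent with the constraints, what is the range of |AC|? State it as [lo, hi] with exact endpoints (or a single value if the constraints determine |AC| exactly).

|AC| = 3·√(139)  (≈ 35.3695)

|AB| ∈ {30}
|BC| ∈ {39}
|AC| ∈ {3·√(139)}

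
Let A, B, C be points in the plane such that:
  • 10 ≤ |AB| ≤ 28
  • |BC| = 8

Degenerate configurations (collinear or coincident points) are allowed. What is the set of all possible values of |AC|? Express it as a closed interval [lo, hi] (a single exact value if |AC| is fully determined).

|AB| ∈ [10, 28]
|BC| ∈ {8}
|AC| ∈ [2, 36]

|AC| ∈ [2, 36]  (≈ [2.0000, 36.0000])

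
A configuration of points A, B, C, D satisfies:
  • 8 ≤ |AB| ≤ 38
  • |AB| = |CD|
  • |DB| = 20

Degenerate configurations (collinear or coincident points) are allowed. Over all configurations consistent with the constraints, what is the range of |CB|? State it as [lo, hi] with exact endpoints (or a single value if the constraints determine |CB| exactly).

|AB| ∈ [8, 38]
|BD| ∈ {20}
|CD| ∈ [8, 38]
|AD| ∈ [0, 58]
|BC| ∈ [0, 58]
|AC| ∈ [0, 96]

|CB| ∈ [0, 58]  (≈ [0.0000, 58.0000])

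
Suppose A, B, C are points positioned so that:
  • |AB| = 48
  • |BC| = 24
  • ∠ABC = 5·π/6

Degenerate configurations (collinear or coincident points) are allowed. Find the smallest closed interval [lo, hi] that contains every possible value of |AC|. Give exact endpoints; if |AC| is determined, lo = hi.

|AB| ∈ {48}
|BC| ∈ {24}
|AC| ∈ {24·√(2·√(3) + 5)}

|AC| = 24·√(2·√(3) + 5)  (≈ 69.8235)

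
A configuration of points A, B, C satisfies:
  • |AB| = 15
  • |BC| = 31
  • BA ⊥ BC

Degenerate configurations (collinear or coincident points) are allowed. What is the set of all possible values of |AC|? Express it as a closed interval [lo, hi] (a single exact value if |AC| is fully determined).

|AC| = √(1186)  (≈ 34.4384)

|AB| ∈ {15}
|BC| ∈ {31}
|AC| ∈ {√(1186)}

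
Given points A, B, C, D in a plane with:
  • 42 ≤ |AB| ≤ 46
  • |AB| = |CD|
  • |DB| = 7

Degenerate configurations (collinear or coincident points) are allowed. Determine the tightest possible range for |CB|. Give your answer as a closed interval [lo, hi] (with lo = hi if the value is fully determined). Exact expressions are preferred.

|AB| ∈ [42, 46]
|BD| ∈ {7}
|CD| ∈ [42, 46]
|AD| ∈ [35, 53]
|BC| ∈ [35, 53]
|AC| ∈ [0, 99]

|CB| ∈ [35, 53]  (≈ [35.0000, 53.0000])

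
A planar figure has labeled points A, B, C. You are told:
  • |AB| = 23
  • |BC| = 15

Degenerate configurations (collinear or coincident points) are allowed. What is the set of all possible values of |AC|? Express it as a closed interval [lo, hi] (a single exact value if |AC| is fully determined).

|AC| ∈ [8, 38]  (≈ [8.0000, 38.0000])

|AB| ∈ {23}
|BC| ∈ {15}
|AC| ∈ [8, 38]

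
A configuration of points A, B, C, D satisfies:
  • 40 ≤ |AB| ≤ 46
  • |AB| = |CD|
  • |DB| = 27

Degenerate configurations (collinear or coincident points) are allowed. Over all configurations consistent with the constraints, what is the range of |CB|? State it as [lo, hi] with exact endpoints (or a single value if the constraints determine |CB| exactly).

|CB| ∈ [13, 73]  (≈ [13.0000, 73.0000])

|AB| ∈ [40, 46]
|BD| ∈ {27}
|CD| ∈ [40, 46]
|AD| ∈ [13, 73]
|BC| ∈ [13, 73]
|AC| ∈ [0, 119]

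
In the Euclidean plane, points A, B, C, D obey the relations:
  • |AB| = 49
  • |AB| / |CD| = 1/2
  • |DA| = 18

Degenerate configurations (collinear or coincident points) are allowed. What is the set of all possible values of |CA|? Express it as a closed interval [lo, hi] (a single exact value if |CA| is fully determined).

|CA| ∈ [80, 116]  (≈ [80.0000, 116.0000])

|AB| ∈ {49}
|AD| ∈ {18}
|CD| ∈ {98}
|BD| ∈ [31, 67]
|AC| ∈ [80, 116]
|BC| ∈ [31, 165]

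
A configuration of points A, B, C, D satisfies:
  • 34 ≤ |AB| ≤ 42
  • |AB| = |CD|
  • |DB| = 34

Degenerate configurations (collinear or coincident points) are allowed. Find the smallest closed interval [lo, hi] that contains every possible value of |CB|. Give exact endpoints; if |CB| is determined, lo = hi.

|CB| ∈ [0, 76]  (≈ [0.0000, 76.0000])

|AB| ∈ [34, 42]
|BD| ∈ {34}
|CD| ∈ [34, 42]
|AD| ∈ [0, 76]
|BC| ∈ [0, 76]
|AC| ∈ [0, 118]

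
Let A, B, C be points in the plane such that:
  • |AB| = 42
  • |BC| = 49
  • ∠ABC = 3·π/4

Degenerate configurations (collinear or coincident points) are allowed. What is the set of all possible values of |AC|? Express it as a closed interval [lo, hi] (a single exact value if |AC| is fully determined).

|AC| = 7·√(42·√(2) + 85)  (≈ 84.1157)

|AB| ∈ {42}
|BC| ∈ {49}
|AC| ∈ {7·√(42·√(2) + 85)}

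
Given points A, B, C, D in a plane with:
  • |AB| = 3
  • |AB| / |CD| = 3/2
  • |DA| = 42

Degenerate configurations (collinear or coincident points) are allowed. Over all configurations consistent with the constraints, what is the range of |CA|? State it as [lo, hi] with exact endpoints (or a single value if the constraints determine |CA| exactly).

|AB| ∈ {3}
|AD| ∈ {42}
|CD| ∈ {2}
|BD| ∈ [39, 45]
|AC| ∈ [40, 44]
|BC| ∈ [37, 47]

|CA| ∈ [40, 44]  (≈ [40.0000, 44.0000])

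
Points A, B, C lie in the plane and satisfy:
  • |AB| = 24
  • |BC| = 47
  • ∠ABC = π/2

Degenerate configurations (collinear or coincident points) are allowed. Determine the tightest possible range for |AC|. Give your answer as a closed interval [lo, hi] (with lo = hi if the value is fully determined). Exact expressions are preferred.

|AC| = √(2785)  (≈ 52.7731)

|AB| ∈ {24}
|BC| ∈ {47}
|AC| ∈ {√(2785)}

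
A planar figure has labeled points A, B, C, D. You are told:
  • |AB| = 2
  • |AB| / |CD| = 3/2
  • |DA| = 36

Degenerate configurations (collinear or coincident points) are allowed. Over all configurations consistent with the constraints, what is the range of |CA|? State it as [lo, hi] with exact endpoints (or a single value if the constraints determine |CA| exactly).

|AB| ∈ {2}
|AD| ∈ {36}
|CD| ∈ {4/3}
|BD| ∈ [34, 38]
|AC| ∈ [104/3, 112/3]
|BC| ∈ [98/3, 118/3]

|CA| ∈ [104/3, 112/3]  (≈ [34.6667, 37.3333])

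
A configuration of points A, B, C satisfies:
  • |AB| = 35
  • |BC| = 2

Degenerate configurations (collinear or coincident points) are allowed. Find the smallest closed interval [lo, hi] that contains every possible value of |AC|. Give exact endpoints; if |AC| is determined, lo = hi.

|AB| ∈ {35}
|BC| ∈ {2}
|AC| ∈ [33, 37]

|AC| ∈ [33, 37]  (≈ [33.0000, 37.0000])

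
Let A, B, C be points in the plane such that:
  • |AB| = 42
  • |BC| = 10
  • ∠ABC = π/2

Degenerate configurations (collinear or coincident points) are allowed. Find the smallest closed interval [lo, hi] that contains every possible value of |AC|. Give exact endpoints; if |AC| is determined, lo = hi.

|AC| = 2·√(466)  (≈ 43.1741)

|AB| ∈ {42}
|BC| ∈ {10}
|AC| ∈ {2·√(466)}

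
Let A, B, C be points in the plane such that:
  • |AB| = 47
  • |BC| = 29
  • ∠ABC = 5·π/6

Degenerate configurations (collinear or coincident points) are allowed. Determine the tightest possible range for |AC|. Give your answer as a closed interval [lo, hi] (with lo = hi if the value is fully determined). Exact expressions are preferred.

|AB| ∈ {47}
|BC| ∈ {29}
|AC| ∈ {√(1363·√(3) + 3050)}

|AC| = √(1363·√(3) + 3050)  (≈ 73.5580)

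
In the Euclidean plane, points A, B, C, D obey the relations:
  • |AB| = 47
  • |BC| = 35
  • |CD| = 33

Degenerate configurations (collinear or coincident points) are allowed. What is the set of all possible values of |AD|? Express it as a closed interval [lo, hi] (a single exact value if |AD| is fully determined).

|AB| ∈ {47}
|BC| ∈ {35}
|CD| ∈ {33}
|AC| ∈ [12, 82]
|BD| ∈ [2, 68]
|AD| ∈ [0, 115]

|AD| ∈ [0, 115]  (≈ [0.0000, 115.0000])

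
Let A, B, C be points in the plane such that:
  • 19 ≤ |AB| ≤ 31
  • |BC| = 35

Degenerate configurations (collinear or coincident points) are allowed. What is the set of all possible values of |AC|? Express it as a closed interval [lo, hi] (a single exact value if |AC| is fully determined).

|AB| ∈ [19, 31]
|BC| ∈ {35}
|AC| ∈ [4, 66]

|AC| ∈ [4, 66]  (≈ [4.0000, 66.0000])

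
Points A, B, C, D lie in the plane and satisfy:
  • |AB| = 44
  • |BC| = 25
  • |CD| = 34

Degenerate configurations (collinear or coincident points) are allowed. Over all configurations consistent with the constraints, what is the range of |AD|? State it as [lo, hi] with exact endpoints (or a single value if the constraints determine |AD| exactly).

|AB| ∈ {44}
|BC| ∈ {25}
|CD| ∈ {34}
|AC| ∈ [19, 69]
|BD| ∈ [9, 59]
|AD| ∈ [0, 103]

|AD| ∈ [0, 103]  (≈ [0.0000, 103.0000])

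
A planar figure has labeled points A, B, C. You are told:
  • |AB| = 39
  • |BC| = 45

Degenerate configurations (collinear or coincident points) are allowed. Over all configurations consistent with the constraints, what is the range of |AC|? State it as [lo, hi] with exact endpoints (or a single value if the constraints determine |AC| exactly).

|AB| ∈ {39}
|BC| ∈ {45}
|AC| ∈ [6, 84]

|AC| ∈ [6, 84]  (≈ [6.0000, 84.0000])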